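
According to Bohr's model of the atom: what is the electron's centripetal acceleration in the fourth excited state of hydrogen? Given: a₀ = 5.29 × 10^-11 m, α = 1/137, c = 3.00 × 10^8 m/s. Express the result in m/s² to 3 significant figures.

1.45 × 10^20 m/s²

r = n²a₀/Z = 1.32 × 10^-9 m, v = Zαc/n = 4.38 × 10^5 m/s
a = v²/r = (4.38 × 10^5)² / 1.32 × 10^-9 = 1.45 × 10^20 m/s²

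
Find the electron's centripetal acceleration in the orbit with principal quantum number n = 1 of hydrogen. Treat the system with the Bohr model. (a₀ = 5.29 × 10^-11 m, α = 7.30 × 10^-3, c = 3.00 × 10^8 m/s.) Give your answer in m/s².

r = n²a₀/Z = 5.29 × 10^-11 m, v = Zαc/n = 2.19 × 10^6 m/s
a = v²/r = (2.19 × 10^6)² / 5.29 × 10^-11 = 9.07 × 10^22 m/s²

9.07 × 10^22 m/s²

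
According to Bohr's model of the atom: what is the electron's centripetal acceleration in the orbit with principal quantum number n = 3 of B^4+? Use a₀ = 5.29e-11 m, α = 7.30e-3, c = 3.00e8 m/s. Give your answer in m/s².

r = n²a₀/Z = 9.52e-11 m, v = Zαc/n = 3.65e6 m/s
a = v²/r = (3.65e6)² / 9.52e-11 = 1.40e23 m/s²

1.40e23 m/s²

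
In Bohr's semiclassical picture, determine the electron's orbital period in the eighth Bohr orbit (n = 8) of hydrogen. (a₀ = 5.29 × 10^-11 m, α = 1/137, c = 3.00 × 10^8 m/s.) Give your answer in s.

r = n²a₀/Z = 8²·5.29 × 10^-11/1 = 3.39 × 10^-9 m
v = Zαc/n = 1·0.00730·3.00 × 10^8/8 = 2.74 × 10^5 m/s
T = 2πr/v = 7.77 × 10^-14 s

7.77 × 10^-14 s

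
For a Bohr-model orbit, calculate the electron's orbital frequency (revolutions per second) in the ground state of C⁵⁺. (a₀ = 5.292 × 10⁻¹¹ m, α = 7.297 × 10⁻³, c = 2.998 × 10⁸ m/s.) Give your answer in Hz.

r = n²a₀/Z = 8.820 × 10⁻¹² m, v = Zαc/n = 1.313 × 10⁷ m/s
f = v/(2πr) = 2.369 × 10¹⁷ Hz

2.369 × 10¹⁷ Hz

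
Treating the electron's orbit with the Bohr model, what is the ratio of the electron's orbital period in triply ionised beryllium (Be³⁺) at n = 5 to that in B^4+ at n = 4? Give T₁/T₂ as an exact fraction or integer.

3125/1024

T ∝ Z^-2 · n^3
T₁/T₂ = (4/5)^-2 · (5/4)^3 = 3125/1024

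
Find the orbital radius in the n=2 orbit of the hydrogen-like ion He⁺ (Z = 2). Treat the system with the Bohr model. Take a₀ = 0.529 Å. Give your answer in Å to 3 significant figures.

1.06 Å

r_n = n²a₀/Z = 2² × 0.529 / 2
    = 4 × 0.529 / 2 = 1.06 Å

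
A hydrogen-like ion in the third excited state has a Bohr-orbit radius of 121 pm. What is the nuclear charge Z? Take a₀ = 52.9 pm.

r_n = n²a₀/Z ⇒ Z = n²a₀/r = 4² × 52.9 / 121 ≈ 7.00
Z = 7

7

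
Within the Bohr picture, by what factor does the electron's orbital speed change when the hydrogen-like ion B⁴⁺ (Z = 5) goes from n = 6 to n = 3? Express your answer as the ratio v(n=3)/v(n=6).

v ∝ Z^1 · n^-1; with Z fixed, v ∝ n^-1.
v(n=3)/v(n=6) = (3/6)^-1 = 2

2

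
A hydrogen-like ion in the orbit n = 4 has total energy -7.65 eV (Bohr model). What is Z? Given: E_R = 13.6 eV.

E_n = −E_R Z²/n² ⇒ Z² = −E_n n²/E_R = 7.65 × 4² / 13.6 ≈ 9.00
Z = 3

3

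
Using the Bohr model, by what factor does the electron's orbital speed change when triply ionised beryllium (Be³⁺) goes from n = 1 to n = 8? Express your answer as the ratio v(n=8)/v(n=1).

1/8

v ∝ Z^1 · n^-1; with Z fixed, v ∝ n^-1.
v(n=8)/v(n=1) = (8/1)^-1 = 1/8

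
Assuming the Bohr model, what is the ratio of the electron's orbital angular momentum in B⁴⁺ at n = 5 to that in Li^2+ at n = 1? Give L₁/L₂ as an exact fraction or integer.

L = nℏ is independent of Z.
L₁/L₂ = n₁/n₂ = 5/1 = 5

5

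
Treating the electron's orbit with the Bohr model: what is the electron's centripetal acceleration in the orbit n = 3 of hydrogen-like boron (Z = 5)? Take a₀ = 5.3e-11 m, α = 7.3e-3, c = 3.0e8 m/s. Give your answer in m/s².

1.4e23 m/s²

r = n²a₀/Z = 9.5e-11 m, v = Zαc/n = 3.6e6 m/s
a = v²/r = (3.6e6)² / 9.5e-11 = 1.4e23 m/s²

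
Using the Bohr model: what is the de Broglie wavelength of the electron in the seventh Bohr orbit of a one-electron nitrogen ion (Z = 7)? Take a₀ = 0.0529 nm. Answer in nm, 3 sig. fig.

The Bohr quantisation condition is nλ = 2πr_n.
r_n = n²a₀/Z = 0.370 nm
λ = 2πr_n/n = 2π·0.370/7 = 0.332 nm

0.332 nm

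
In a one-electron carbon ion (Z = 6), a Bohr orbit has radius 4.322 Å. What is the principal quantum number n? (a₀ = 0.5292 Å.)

7

r_n = n²a₀/Z ⇒ n² = rZ/a₀ = 4.322 × 6 / 0.5292 ≈ 49.00
n = 7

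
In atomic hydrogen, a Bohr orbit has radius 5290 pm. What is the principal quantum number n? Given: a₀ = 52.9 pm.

r_n = n²a₀/Z ⇒ n² = rZ/a₀ = 5290 × 1 / 52.9 ≈ 100.00
n = 10

10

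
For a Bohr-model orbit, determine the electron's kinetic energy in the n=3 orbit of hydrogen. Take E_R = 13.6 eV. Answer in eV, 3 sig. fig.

For a Coulomb orbit the virial theorem gives K = −E_n.
E_n = −E_R·Z²/n², so K = E_R·Z²/n² = 13.6 × 1²/3² = 1.51 eV

1.51 eV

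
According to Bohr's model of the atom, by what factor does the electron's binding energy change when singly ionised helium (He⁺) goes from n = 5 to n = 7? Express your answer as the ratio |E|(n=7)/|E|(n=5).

|E| ∝ Z^2 · n^-2; with Z fixed, |E| ∝ n^-2.
|E|(n=7)/|E|(n=5) = (7/5)^-2 = 25/49

25/49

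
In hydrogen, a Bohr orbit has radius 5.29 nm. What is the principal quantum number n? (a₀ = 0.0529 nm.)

10

r_n = n²a₀/Z ⇒ n² = rZ/a₀ = 5.29 × 1 / 0.0529 ≈ 100.00
n = 10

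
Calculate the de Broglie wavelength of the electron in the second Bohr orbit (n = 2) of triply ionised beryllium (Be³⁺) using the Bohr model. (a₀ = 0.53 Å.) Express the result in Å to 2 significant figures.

The Bohr quantisation condition is nλ = 2πr_n.
r_n = n²a₀/Z = 0.53 Å
λ = 2πr_n/n = 2π·0.53/2 = 1.7 Å

1.7 Å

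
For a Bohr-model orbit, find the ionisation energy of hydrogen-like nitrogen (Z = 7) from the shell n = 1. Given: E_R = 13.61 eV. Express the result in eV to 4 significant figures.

666.9 eV

E_n = −E_R·Z²/n² = −13.61 × 7²/1² eV = -666.9 eV
Ionisation energy = −E_n = 666.9 eV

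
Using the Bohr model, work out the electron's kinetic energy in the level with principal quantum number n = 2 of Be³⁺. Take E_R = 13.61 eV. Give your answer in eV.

For a Coulomb orbit the virial theorem gives K = −E_n.
E_n = −E_R·Z²/n², so K = E_R·Z²/n² = 13.61 × 4²/2² = 54.44 eV

54.44 eV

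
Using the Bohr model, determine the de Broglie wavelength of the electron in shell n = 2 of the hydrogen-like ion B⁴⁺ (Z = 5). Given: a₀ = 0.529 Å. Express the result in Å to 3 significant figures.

The Bohr quantisation condition is nλ = 2πr_n.
r_n = n²a₀/Z = 0.423 Å
λ = 2πr_n/n = 2π·0.423/2 = 1.33 Å

1.33 Å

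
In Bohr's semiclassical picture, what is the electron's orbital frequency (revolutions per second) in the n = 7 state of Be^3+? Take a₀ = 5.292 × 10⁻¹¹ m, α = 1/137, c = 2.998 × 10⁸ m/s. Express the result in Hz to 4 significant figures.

3.070 × 10¹⁴ Hz

r = n²a₀/Z = 6.483 × 10⁻¹⁰ m, v = Zαc/n = 1.250 × 10⁶ m/s
f = v/(2πr) = 3.070 × 10¹⁴ Hz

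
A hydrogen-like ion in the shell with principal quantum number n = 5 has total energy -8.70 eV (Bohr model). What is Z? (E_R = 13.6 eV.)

E_n = −E_R Z²/n² ⇒ Z² = −E_n n²/E_R = 8.70 × 5² / 13.6 ≈ 15.99
Z = 4

4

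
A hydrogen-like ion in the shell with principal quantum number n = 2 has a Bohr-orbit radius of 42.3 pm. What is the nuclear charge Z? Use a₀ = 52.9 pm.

5

r_n = n²a₀/Z ⇒ Z = n²a₀/r = 2² × 52.9 / 42.3 ≈ 5.00
Z = 5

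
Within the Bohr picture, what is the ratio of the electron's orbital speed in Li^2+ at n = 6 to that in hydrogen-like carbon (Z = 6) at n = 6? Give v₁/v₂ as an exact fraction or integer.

v ∝ Z^1 · n^-1
v₁/v₂ = (3/6)^1 · (6/6)^-1 = 1/2

1/2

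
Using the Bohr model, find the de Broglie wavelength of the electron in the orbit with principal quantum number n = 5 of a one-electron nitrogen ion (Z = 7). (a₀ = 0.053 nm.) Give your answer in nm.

0.24 nm

The Bohr quantisation condition is nλ = 2πr_n.
r_n = n²a₀/Z = 0.19 nm
λ = 2πr_n/n = 2π·0.19/5 = 0.24 nm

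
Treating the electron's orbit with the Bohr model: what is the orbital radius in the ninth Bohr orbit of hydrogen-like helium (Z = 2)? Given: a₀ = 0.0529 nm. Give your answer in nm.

2.14 nm

r_n = n²a₀/Z = 9² × 0.0529 / 2
    = 81 × 0.0529 / 2 = 2.14 nm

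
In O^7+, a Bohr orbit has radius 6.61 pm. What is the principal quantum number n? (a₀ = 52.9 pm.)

r_n = n²a₀/Z ⇒ n² = rZ/a₀ = 6.61 × 8 / 52.9 ≈ 1.00
n = 1

1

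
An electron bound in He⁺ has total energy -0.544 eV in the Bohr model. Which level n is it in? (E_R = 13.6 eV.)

E_n = −E_R Z²/n² ⇒ n² = E_R Z²/(−E_n) = 13.6 × 2² / 0.544 ≈ 100.00
n = 10

10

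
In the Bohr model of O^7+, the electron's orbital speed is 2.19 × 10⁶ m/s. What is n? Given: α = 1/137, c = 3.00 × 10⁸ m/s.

v_n = Zαc/n ⇒ n = Zαc/v = 8 × 0.00730 × 3.00 × 10⁸ / 2.19 × 10⁶ ≈ 8.00
n = 8

8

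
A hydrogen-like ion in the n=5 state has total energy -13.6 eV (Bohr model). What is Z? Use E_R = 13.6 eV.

5

E_n = −E_R Z²/n² ⇒ Z² = −E_n n²/E_R = 13.6 × 5² / 13.6 ≈ 25.00
Z = 5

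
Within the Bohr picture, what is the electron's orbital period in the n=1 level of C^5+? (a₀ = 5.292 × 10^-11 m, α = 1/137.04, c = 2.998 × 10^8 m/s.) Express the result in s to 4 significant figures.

4.222 × 10^-18 s

r = n²a₀/Z = 1²·5.292 × 10^-11/6 = 8.820 × 10^-12 m
v = Zαc/n = 6·0.007297·2.998 × 10^8/1 = 1.313 × 10^7 m/s
T = 2πr/v = 4.222 × 10^-18 s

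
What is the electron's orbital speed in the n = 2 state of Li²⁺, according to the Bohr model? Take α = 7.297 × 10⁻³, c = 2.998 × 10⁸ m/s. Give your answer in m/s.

v_n = Zαc/n = 3 × 0.007297 × 2.998 × 10⁸ / 2
    = 3.281 × 10⁶ m/s

3.281 × 10⁶ m/s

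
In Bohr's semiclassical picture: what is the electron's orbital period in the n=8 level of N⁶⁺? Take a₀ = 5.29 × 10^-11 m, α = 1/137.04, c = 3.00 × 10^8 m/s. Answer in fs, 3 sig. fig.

1.59 fs

r = n²a₀/Z = 8²·5.29 × 10^-11/7 = 4.84 × 10^-10 m
v = Zαc/n = 7·0.00730·3.00 × 10^8/8 = 1.92 × 10^6 m/s
T = 2πr/v = 1.59 × 10^-15 s = 1.59 fs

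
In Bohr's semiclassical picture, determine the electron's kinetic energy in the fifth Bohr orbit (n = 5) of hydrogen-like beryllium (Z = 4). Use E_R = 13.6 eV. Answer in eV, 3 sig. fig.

For a Coulomb orbit the virial theorem gives K = −E_n.
E_n = −E_R·Z²/n², so K = E_R·Z²/n² = 13.6 × 4²/5² = 8.70 eV

8.70 eV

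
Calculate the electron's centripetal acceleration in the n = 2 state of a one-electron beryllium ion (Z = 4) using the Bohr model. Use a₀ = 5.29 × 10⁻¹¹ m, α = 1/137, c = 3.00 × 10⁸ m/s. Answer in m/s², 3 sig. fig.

r = n²a₀/Z = 5.29 × 10⁻¹¹ m, v = Zαc/n = 4.38 × 10⁶ m/s
a = v²/r = (4.38 × 10⁶)² / 5.29 × 10⁻¹¹ = 3.63 × 10²³ m/s²

3.63 × 10²³ m/s²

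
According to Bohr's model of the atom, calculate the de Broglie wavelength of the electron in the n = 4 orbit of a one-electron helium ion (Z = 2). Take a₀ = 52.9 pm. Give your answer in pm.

665 pm

The Bohr quantisation condition is nλ = 2πr_n.
r_n = n²a₀/Z = 423 pm
λ = 2πr_n/n = 2π·423/4 = 665 pm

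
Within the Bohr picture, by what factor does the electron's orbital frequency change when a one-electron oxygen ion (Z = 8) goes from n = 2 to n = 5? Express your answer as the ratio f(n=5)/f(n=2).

f ∝ Z^2 · n^-3; with Z fixed, f ∝ n^-3.
f(n=5)/f(n=2) = (5/2)^-3 = 8/125

8/125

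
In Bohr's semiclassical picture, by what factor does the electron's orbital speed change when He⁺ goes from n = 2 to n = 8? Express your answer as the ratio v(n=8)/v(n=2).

v ∝ Z^1 · n^-1; with Z fixed, v ∝ n^-1.
v(n=8)/v(n=2) = (8/2)^-1 = 1/4

1/4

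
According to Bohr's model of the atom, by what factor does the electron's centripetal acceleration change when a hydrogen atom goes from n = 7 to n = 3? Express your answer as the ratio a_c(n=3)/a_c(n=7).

2401/81

a_c ∝ Z^3 · n^-4; with Z fixed, a_c ∝ n^-4.
a_c(n=3)/a_c(n=7) = (3/7)^-4 = 2401/81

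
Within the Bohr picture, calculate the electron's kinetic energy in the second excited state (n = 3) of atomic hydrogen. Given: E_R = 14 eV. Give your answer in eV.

1.6 eV

For a Coulomb orbit the virial theorem gives K = −E_n.
E_n = −E_R·Z²/n², so K = E_R·Z²/n² = 14 × 1²/3² = 1.6 eV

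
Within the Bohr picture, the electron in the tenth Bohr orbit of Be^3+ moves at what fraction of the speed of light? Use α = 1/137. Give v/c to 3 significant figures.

v_n = Zαc/n, so v/c = Zα/n = 4 × 0.00730 / 10 = 0.00292

0.00292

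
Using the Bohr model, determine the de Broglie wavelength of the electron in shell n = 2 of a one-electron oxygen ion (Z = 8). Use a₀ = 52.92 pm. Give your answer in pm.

83.13 pm

The Bohr quantisation condition is nλ = 2πr_n.
r_n = n²a₀/Z = 26.46 pm
λ = 2πr_n/n = 2π·26.46/2 = 83.13 pm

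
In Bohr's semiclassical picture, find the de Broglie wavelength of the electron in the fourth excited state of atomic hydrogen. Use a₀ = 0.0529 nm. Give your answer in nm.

1.66 nm

The Bohr quantisation condition is nλ = 2πr_n.
r_n = n²a₀/Z = 1.32 nm
λ = 2πr_n/n = 2π·1.32/5 = 1.66 nm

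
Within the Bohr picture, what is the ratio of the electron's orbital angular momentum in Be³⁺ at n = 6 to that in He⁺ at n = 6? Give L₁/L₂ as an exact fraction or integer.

1

L = nℏ is independent of Z.
L₁/L₂ = n₁/n₂ = 6/6 = 1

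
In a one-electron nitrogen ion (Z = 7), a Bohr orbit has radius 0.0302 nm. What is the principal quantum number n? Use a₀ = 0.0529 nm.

2

r_n = n²a₀/Z ⇒ n² = rZ/a₀ = 0.0302 × 7 / 0.0529 ≈ 4.00
n = 2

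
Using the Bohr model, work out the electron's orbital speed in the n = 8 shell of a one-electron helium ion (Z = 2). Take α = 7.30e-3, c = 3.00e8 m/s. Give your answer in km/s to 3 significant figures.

v_n = Zαc/n = 2 × 0.00730 × 3.00e8 / 8
    = 548 km/s

548 km/s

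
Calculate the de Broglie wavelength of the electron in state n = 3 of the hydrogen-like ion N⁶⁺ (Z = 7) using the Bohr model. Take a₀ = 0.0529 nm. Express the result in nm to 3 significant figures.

The Bohr quantisation condition is nλ = 2πr_n.
r_n = n²a₀/Z = 0.0680 nm
λ = 2πr_n/n = 2π·0.0680/3 = 0.142 nm

0.142 nm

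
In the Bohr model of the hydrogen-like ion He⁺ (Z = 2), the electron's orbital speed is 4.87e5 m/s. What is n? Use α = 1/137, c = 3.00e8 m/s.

9

v_n = Zαc/n ⇒ n = Zαc/v = 2 × 0.00730 × 3.00e8 / 4.87e5 ≈ 8.99
n = 9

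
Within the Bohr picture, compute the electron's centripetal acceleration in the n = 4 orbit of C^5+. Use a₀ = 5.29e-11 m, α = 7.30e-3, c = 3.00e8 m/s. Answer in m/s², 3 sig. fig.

7.65e22 m/s²

r = n²a₀/Z = 1.41e-10 m, v = Zαc/n = 3.29e6 m/s
a = v²/r = (3.29e6)² / 1.41e-10 = 7.65e22 m/s²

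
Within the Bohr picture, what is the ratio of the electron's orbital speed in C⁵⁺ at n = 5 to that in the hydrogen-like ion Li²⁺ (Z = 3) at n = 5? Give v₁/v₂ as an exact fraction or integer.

v ∝ Z^1 · n^-1
v₁/v₂ = (6/3)^1 · (5/5)^-1 = 2

2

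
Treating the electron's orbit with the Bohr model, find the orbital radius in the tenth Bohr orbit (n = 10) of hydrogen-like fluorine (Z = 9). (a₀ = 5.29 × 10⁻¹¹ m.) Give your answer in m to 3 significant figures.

r_n = n²a₀/Z = 10² × 5.29 × 10⁻¹¹ / 9
    = 100 × 5.29 × 10⁻¹¹ / 9 = 5.88 × 10⁻¹⁰ m

5.88 × 10⁻¹⁰ m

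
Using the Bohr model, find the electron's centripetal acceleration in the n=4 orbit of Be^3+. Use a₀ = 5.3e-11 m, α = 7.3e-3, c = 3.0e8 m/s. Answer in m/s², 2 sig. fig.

2.3e22 m/s²

r = n²a₀/Z = 2.1e-10 m, v = Zαc/n = 2.2e6 m/s
a = v²/r = (2.2e6)² / 2.1e-10 = 2.3e22 m/s²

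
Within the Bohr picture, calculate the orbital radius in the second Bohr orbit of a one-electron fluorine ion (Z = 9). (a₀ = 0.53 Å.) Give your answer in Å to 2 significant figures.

r_n = n²a₀/Z = 2² × 0.53 / 9
    = 4 × 0.53 / 9 = 0.24 Å

0.24 Å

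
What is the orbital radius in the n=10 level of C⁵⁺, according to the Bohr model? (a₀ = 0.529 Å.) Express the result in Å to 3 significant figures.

8.82 Å

r_n = n²a₀/Z = 10² × 0.529 / 6
    = 100 × 0.529 / 6 = 8.82 Å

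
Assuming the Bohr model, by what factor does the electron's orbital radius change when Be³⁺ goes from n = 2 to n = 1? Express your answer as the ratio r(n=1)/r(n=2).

r ∝ Z^-1 · n^2; with Z fixed, r ∝ n^2.
r(n=1)/r(n=2) = (1/2)^2 = 1/4

1/4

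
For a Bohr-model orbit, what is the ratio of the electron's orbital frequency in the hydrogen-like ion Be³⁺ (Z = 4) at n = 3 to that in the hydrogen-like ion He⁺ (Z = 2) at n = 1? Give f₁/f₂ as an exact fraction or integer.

f ∝ Z^2 · n^-3
f₁/f₂ = (4/2)^2 · (3/1)^-3 = 4/27

4/27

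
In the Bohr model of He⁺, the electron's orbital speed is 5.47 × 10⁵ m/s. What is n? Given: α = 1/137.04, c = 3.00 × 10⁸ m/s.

v_n = Zαc/n ⇒ n = Zαc/v = 2 × 0.00730 × 3.00 × 10⁸ / 5.47 × 10⁵ ≈ 8.00
n = 8

8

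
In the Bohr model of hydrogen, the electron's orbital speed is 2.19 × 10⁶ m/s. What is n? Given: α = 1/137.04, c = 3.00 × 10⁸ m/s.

1

v_n = Zαc/n ⇒ n = Zαc/v = 1 × 0.00730 × 3.00 × 10⁸ / 2.19 × 10⁶ ≈ 1.00
n = 1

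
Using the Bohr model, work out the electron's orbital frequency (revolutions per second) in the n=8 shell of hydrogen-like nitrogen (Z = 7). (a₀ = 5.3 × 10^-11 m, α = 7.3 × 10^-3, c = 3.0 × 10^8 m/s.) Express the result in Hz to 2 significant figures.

6.3 × 10^14 Hz

r = n²a₀/Z = 4.8 × 10^-10 m, v = Zαc/n = 1.9 × 10^6 m/s
f = v/(2πr) = 6.3 × 10^14 Hz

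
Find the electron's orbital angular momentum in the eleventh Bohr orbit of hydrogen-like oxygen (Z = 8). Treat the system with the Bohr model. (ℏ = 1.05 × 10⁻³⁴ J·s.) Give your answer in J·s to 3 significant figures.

L_n = nℏ = 11 × 1.05 × 10⁻³⁴ = 1.16 × 10⁻³³ J·s

1.16 × 10⁻³³ J·s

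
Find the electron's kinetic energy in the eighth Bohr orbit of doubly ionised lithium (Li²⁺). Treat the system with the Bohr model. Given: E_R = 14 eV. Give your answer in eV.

2.0 eV

For a Coulomb orbit the virial theorem gives K = −E_n.
E_n = −E_R·Z²/n², so K = E_R·Z²/n² = 14 × 3²/8² = 2.0 eV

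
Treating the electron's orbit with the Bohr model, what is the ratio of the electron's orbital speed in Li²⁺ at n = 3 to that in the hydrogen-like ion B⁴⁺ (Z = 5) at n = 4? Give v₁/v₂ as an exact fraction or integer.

v ∝ Z^1 · n^-1
v₁/v₂ = (3/5)^1 · (3/4)^-1 = 4/5

4/5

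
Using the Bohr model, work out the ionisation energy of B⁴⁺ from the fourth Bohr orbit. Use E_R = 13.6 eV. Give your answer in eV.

21.2 eV

E_n = −E_R·Z²/n² = −13.6 × 5²/4² eV = -21.2 eV
Ionisation energy = −E_n = 21.2 eV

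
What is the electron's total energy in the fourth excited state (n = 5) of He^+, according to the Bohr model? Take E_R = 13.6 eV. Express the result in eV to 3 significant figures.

-2.18 eV

E_n = −E_R·Z²/n² = −13.6 × 2²/5² = -2.18 eV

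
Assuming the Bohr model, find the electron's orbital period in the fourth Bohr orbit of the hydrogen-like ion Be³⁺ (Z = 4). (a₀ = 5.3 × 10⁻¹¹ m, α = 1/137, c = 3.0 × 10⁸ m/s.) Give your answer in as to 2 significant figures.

610 as

r = n²a₀/Z = 4²·5.3 × 10⁻¹¹/4 = 2.1 × 10⁻¹⁰ m
v = Zαc/n = 4·0.0073·3.0 × 10⁸/4 = 2.2 × 10⁶ m/s
T = 2πr/v = 6.1 × 10⁻¹⁶ s = 610 as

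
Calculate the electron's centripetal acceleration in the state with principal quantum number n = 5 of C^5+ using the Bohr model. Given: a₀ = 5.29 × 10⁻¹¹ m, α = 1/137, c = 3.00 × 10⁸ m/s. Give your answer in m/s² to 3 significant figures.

r = n²a₀/Z = 2.20 × 10⁻¹⁰ m, v = Zαc/n = 2.63 × 10⁶ m/s
a = v²/r = (2.63 × 10⁶)² / 2.20 × 10⁻¹⁰ = 3.13 × 10²² m/s²

3.13 × 10²² m/s²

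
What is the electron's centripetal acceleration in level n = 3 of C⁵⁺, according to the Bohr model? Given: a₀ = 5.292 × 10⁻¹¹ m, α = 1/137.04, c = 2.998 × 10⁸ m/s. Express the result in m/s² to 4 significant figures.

2.412 × 10²³ m/s²

r = n²a₀/Z = 7.938 × 10⁻¹¹ m, v = Zαc/n = 4.375 × 10⁶ m/s
a = v²/r = (4.375 × 10⁶)² / 7.938 × 10⁻¹¹ = 2.412 × 10²³ m/s²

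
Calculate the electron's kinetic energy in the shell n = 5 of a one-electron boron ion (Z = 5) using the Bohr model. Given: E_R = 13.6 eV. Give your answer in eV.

13.6 eV

For a Coulomb orbit the virial theorem gives K = −E_n.
E_n = −E_R·Z²/n², so K = E_R·Z²/n² = 13.6 × 5²/5² = 13.6 eV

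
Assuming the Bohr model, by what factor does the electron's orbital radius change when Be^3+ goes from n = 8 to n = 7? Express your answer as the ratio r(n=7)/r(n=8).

49/64

r ∝ Z^-1 · n^2; with Z fixed, r ∝ n^2.
r(n=7)/r(n=8) = (7/8)^2 = 49/64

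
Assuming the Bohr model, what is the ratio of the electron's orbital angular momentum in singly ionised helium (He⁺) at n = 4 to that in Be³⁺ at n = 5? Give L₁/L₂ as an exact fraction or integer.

L = nℏ is independent of Z.
L₁/L₂ = n₁/n₂ = 4/5 = 4/5

4/5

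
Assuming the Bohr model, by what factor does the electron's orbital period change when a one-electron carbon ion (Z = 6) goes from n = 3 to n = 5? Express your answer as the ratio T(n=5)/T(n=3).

T ∝ Z^-2 · n^3; with Z fixed, T ∝ n^3.
T(n=5)/T(n=3) = (5/3)^3 = 125/27

125/27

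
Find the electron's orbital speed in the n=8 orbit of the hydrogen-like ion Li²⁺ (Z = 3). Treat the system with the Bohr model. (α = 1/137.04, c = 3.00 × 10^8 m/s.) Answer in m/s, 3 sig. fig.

8.21 × 10^5 m/s

v_n = Zαc/n = 3 × 0.00730 × 3.00 × 10^8 / 8
    = 8.21 × 10^5 m/s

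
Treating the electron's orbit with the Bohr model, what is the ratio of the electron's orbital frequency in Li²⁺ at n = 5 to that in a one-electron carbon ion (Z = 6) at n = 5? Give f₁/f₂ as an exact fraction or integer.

f ∝ Z^2 · n^-3
f₁/f₂ = (3/6)^2 · (5/5)^-3 = 1/4

1/4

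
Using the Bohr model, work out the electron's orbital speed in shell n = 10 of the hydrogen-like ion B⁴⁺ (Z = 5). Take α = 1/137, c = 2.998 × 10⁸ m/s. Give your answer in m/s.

v_n = Zαc/n = 5 × 0.007299 × 2.998 × 10⁸ / 10
    = 1.094 × 10⁶ m/s

1.094 × 10⁶ m/s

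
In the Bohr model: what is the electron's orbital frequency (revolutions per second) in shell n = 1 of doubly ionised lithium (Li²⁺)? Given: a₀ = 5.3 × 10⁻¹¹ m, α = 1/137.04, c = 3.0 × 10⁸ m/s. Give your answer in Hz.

r = n²a₀/Z = 1.8 × 10⁻¹¹ m, v = Zαc/n = 6.6 × 10⁶ m/s
f = v/(2πr) = 5.9 × 10¹⁶ Hz

5.9 × 10¹⁶ Hz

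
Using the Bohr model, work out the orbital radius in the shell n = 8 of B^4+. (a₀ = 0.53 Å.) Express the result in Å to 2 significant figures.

r_n = n²a₀/Z = 8² × 0.53 / 5
    = 64 × 0.53 / 5 = 6.8 Å

6.8 Å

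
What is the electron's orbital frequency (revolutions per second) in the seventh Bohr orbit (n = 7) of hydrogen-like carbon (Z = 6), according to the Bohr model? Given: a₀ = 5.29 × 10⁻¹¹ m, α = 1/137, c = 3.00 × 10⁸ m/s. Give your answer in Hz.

r = n²a₀/Z = 4.32 × 10⁻¹⁰ m, v = Zαc/n = 1.88 × 10⁶ m/s
f = v/(2πr) = 6.91 × 10¹⁴ Hz

6.91 × 10¹⁴ Hz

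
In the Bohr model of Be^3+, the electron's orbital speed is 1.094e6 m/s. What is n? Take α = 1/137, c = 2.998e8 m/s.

8

v_n = Zαc/n ⇒ n = Zαc/v = 4 × 0.007299 × 2.998e8 / 1.094e6 ≈ 8.00
n = 8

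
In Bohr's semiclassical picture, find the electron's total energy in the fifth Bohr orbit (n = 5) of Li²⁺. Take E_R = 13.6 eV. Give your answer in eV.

-4.90 eV

E_n = −E_R·Z²/n² = −13.6 × 3²/5² = -4.90 eV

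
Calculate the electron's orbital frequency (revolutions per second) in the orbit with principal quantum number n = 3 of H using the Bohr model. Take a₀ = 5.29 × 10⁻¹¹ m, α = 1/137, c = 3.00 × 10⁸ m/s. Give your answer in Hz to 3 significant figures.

2.44 × 10¹⁴ Hz

r = n²a₀/Z = 4.76 × 10⁻¹⁰ m, v = Zαc/n = 7.30 × 10⁵ m/s
f = v/(2πr) = 2.44 × 10¹⁴ Hz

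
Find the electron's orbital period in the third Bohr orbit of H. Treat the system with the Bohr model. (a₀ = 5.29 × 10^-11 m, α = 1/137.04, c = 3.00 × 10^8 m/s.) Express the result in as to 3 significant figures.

4100 as

r = n²a₀/Z = 3²·5.29 × 10^-11/1 = 4.76 × 10^-10 m
v = Zαc/n = 1·0.00730·3.00 × 10^8/3 = 7.30 × 10^5 m/s
T = 2πr/v = 4.10 × 10^-15 s = 4100 as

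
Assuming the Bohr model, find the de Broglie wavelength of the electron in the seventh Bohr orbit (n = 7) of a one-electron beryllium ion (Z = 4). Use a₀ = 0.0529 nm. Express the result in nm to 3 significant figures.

0.582 nm

The Bohr quantisation condition is nλ = 2πr_n.
r_n = n²a₀/Z = 0.648 nm
λ = 2πr_n/n = 2π·0.648/7 = 0.582 nm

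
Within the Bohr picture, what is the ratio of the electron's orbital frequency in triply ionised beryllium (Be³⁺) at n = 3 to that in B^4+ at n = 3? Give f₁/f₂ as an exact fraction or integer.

f ∝ Z^2 · n^-3
f₁/f₂ = (4/5)^2 · (3/3)^-3 = 16/25

16/25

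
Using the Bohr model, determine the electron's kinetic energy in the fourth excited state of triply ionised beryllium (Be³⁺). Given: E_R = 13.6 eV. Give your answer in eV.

8.70 eV

For a Coulomb orbit the virial theorem gives K = −E_n.
E_n = −E_R·Z²/n², so K = E_R·Z²/n² = 13.6 × 4²/5² = 8.70 eV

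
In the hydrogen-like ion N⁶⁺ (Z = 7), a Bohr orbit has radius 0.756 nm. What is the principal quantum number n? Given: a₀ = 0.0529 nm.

10

r_n = n²a₀/Z ⇒ n² = rZ/a₀ = 0.756 × 7 / 0.0529 ≈ 100.04
n = 10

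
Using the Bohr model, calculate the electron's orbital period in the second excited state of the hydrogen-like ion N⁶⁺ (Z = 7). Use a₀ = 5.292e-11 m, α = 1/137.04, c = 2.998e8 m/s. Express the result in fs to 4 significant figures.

0.08375 fs

r = n²a₀/Z = 3²·5.292e-11/7 = 6.804e-11 m
v = Zαc/n = 7·0.007297·2.998e8/3 = 5.105e6 m/s
T = 2πr/v = 8.375e-17 s = 0.08375 fs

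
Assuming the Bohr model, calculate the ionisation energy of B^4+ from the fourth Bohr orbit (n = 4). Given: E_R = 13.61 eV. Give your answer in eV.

E_n = −E_R·Z²/n² = −13.61 × 5²/4² eV = -21.27 eV
Ionisation energy = −E_n = 21.27 eV

21.27 eV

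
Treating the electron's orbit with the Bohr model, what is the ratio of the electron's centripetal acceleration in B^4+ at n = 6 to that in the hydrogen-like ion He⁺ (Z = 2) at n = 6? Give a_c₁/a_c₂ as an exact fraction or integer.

125/8

a_c ∝ Z^3 · n^-4
a_c₁/a_c₂ = (5/2)^3 · (6/6)^-4 = 125/8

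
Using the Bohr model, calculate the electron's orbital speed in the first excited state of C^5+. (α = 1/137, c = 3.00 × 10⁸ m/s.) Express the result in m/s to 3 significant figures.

v_n = Zαc/n = 6 × 0.00730 × 3.00 × 10⁸ / 2
    = 6.57 × 10⁶ m/s

6.57 × 10⁶ m/s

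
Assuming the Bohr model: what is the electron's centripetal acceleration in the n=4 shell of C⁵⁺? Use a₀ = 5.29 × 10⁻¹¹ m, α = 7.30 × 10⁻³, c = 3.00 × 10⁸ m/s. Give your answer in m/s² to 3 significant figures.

r = n²a₀/Z = 1.41 × 10⁻¹⁰ m, v = Zαc/n = 3.29 × 10⁶ m/s
a = v²/r = (3.29 × 10⁶)² / 1.41 × 10⁻¹⁰ = 7.65 × 10²² m/s²

7.65 × 10²² m/s²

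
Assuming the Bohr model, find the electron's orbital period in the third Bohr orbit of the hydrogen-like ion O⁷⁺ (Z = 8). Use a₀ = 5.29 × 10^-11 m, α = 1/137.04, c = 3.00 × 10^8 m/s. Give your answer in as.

r = n²a₀/Z = 3²·5.29 × 10^-11/8 = 5.95 × 10^-11 m
v = Zαc/n = 8·0.00730·3.00 × 10^8/3 = 5.84 × 10^6 m/s
T = 2πr/v = 6.41 × 10^-17 s = 64.1 as

64.1 as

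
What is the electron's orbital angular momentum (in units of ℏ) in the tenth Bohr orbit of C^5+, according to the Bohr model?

L_n = nℏ, so L/ℏ = n = 10.

10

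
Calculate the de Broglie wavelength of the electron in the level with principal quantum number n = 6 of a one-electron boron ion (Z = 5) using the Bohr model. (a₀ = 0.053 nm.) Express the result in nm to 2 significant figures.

0.40 nm

The Bohr quantisation condition is nλ = 2πr_n.
r_n = n²a₀/Z = 0.38 nm
λ = 2πr_n/n = 2π·0.38/6 = 0.40 nm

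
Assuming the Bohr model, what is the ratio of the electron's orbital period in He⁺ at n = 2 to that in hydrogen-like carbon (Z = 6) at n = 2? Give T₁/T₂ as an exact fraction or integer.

T ∝ Z^-2 · n^3
T₁/T₂ = (2/6)^-2 · (2/2)^3 = 9

9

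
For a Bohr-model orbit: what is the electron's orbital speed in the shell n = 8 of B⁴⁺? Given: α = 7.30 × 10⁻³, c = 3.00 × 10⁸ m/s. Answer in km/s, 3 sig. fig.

1370 km/s

v_n = Zαc/n = 5 × 0.00730 × 3.00 × 10⁸ / 8
    = 1370 km/s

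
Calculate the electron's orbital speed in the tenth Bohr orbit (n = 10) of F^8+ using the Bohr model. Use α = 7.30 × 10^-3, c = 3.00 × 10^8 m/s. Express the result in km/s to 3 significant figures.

1970 km/s

v_n = Zαc/n = 9 × 0.00730 × 3.00 × 10^8 / 10
    = 1970 km/s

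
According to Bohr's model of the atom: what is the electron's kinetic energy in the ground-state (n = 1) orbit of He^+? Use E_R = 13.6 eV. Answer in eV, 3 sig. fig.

For a Coulomb orbit the virial theorem gives K = −E_n.
E_n = −E_R·Z²/n², so K = E_R·Z²/n² = 13.6 × 2²/1² = 54.4 eV

54.4 eV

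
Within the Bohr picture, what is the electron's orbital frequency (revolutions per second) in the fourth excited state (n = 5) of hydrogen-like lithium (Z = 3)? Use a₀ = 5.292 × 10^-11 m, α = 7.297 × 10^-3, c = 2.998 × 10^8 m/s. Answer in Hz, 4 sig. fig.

r = n²a₀/Z = 4.410 × 10^-10 m, v = Zαc/n = 1.313 × 10^6 m/s
f = v/(2πr) = 4.737 × 10^14 Hz

4.737 × 10^14 Hz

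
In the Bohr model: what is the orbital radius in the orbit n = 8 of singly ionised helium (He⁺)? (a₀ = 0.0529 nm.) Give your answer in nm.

r_n = n²a₀/Z = 8² × 0.0529 / 2
    = 64 × 0.0529 / 2 = 1.69 nm

1.69 nm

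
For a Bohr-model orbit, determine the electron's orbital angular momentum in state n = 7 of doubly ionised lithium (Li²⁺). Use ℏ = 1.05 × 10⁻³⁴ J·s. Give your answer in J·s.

L_n = nℏ = 7 × 1.05 × 10⁻³⁴ = 7.35 × 10⁻³⁴ J·s

7.35 × 10⁻³⁴ J·s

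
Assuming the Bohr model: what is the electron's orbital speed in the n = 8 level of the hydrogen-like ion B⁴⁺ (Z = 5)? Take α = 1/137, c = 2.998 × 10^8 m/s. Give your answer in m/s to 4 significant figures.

1.368 × 10^6 m/s

v_n = Zαc/n = 5 × 0.007299 × 2.998 × 10^8 / 8
    = 1.368 × 10^6 m/s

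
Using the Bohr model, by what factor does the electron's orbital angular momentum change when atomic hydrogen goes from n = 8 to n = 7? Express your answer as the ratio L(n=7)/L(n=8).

7/8

L = nℏ depends only on n, so L ∝ n.
L(n=7)/L(n=8) = (7/8)^1 = 7/8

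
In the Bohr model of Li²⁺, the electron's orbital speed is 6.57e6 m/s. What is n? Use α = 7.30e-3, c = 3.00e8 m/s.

1

v_n = Zαc/n ⇒ n = Zαc/v = 3 × 0.00730 × 3.00e8 / 6.57e6 ≈ 1.00
n = 1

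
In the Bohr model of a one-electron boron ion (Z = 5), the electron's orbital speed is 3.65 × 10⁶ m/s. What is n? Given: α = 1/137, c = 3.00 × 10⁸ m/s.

3

v_n = Zαc/n ⇒ n = Zαc/v = 5 × 0.00730 × 3.00 × 10⁸ / 3.65 × 10⁶ ≈ 3.00
n = 3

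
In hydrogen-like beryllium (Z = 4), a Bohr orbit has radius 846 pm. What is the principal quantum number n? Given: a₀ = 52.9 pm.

8

r_n = n²a₀/Z ⇒ n² = rZ/a₀ = 846 × 4 / 52.9 ≈ 63.97
n = 8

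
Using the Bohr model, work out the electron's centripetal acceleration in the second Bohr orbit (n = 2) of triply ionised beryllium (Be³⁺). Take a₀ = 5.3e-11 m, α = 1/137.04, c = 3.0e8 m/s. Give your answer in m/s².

3.6e23 m/s²

r = n²a₀/Z = 5.3e-11 m, v = Zαc/n = 4.4e6 m/s
a = v²/r = (4.4e6)² / 5.3e-11 = 3.6e23 m/s²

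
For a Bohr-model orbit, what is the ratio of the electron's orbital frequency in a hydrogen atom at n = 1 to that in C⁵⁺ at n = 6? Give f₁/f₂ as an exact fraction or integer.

f ∝ Z^2 · n^-3
f₁/f₂ = (1/6)^2 · (1/6)^-3 = 6

6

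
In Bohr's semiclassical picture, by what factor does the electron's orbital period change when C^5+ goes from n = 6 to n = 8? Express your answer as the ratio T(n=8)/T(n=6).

T ∝ Z^-2 · n^3; with Z fixed, T ∝ n^3.
T(n=8)/T(n=6) = (8/6)^3 = 64/27

64/27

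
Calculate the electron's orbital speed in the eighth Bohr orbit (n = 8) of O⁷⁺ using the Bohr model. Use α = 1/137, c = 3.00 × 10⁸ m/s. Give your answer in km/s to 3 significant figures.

2190 km/s

v_n = Zαc/n = 8 × 0.00730 × 3.00 × 10⁸ / 8
    = 2190 km/s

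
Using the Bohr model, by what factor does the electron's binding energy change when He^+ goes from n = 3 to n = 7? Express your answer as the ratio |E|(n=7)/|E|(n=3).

9/49

|E| ∝ Z^2 · n^-2; with Z fixed, |E| ∝ n^-2.
|E|(n=7)/|E|(n=3) = (7/3)^-2 = 9/49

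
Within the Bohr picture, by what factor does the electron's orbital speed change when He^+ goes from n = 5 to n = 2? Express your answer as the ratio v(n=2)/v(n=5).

5/2

v ∝ Z^1 · n^-1; with Z fixed, v ∝ n^-1.
v(n=2)/v(n=5) = (2/5)^-1 = 5/2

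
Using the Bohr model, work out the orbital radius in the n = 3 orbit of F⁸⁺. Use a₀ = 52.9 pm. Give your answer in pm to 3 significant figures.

52.9 pm

r_n = n²a₀/Z = 3² × 52.9 / 9
    = 9 × 52.9 / 9 = 52.9 pm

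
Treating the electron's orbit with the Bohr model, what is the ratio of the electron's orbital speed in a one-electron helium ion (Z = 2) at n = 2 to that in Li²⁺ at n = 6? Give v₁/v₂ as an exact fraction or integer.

v ∝ Z^1 · n^-1
v₁/v₂ = (2/3)^1 · (2/6)^-1 = 2

2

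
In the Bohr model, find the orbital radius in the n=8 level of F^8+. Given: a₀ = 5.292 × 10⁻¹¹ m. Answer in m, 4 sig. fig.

r_n = n²a₀/Z = 8² × 5.292 × 10⁻¹¹ / 9
    = 64 × 5.292 × 10⁻¹¹ / 9 = 3.763 × 10⁻¹⁰ m

3.763 × 10⁻¹⁰ m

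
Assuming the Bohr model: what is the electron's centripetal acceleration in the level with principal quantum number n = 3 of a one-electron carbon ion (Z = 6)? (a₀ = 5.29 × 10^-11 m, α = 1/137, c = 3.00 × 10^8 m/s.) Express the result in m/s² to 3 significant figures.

r = n²a₀/Z = 7.94 × 10^-11 m, v = Zαc/n = 4.38 × 10^6 m/s
a = v²/r = (4.38 × 10^6)² / 7.94 × 10^-11 = 2.42 × 10^23 m/s²

2.42 × 10^23 m/s²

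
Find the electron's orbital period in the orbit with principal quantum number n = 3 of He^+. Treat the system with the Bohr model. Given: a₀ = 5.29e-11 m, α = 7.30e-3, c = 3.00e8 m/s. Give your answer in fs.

r = n²a₀/Z = 3²·5.29e-11/2 = 2.38e-10 m
v = Zαc/n = 2·0.00730·3.00e8/3 = 1.46e6 m/s
T = 2πr/v = 1.02e-15 s = 1.02 fs

1.02 fs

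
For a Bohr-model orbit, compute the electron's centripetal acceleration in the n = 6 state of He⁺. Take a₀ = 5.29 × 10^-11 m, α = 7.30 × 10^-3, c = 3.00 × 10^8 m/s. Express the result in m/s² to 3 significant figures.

5.60 × 10^20 m/s²

r = n²a₀/Z = 9.52 × 10^-10 m, v = Zαc/n = 7.30 × 10^5 m/s
a = v²/r = (7.30 × 10^5)² / 9.52 × 10^-10 = 5.60 × 10^20 m/s²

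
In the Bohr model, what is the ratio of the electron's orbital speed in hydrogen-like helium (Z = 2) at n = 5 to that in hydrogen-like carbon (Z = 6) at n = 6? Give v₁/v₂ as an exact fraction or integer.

v ∝ Z^1 · n^-1
v₁/v₂ = (2/6)^1 · (5/6)^-1 = 2/5

2/5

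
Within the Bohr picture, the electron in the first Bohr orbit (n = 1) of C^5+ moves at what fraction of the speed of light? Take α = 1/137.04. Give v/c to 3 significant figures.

v_n = Zαc/n, so v/c = Zα/n = 6 × 0.00730 / 1 = 0.0438

0.0438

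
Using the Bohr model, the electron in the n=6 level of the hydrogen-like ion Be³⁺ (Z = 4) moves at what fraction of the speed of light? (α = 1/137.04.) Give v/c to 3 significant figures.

v_n = Zαc/n, so v/c = Zα/n = 4 × 0.00730 / 6 = 0.00486

0.00486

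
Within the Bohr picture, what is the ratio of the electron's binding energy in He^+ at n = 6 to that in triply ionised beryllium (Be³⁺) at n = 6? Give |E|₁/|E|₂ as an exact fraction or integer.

1/4

|E| ∝ Z^2 · n^-2
|E|₁/|E|₂ = (2/4)^2 · (6/6)^-2 = 1/4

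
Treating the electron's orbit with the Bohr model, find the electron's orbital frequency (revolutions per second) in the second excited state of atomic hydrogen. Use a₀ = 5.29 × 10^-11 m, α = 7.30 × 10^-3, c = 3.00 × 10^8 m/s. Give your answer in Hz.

r = n²a₀/Z = 4.76 × 10^-10 m, v = Zαc/n = 7.30 × 10^5 m/s
f = v/(2πr) = 2.44 × 10^14 Hz

2.44 × 10^14 Hz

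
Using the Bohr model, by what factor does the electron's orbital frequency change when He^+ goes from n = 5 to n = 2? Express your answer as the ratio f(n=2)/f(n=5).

125/8

f ∝ Z^2 · n^-3; with Z fixed, f ∝ n^-3.
f(n=2)/f(n=5) = (2/5)^-3 = 125/8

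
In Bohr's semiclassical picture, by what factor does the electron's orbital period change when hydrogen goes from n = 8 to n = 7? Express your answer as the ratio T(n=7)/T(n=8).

T ∝ Z^-2 · n^3; with Z fixed, T ∝ n^3.
T(n=7)/T(n=8) = (7/8)^3 = 343/512

343/512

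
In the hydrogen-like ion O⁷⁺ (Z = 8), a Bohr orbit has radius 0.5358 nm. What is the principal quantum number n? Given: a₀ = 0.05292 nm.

9

r_n = n²a₀/Z ⇒ n² = rZ/a₀ = 0.5358 × 8 / 0.05292 ≈ 81.00
n = 9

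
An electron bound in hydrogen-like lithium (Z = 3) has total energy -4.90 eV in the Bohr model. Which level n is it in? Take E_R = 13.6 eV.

E_n = −E_R Z²/n² ⇒ n² = E_R Z²/(−E_n) = 13.6 × 3² / 4.90 ≈ 24.98
n = 5

5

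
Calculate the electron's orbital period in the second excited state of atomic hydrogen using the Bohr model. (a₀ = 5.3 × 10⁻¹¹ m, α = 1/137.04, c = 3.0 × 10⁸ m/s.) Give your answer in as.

4100 as

r = n²a₀/Z = 3²·5.3 × 10⁻¹¹/1 = 4.8 × 10⁻¹⁰ m
v = Zαc/n = 1·0.0073·3.0 × 10⁸/3 = 7.3 × 10⁵ m/s
T = 2πr/v = 4.1 × 10⁻¹⁵ s = 4100 as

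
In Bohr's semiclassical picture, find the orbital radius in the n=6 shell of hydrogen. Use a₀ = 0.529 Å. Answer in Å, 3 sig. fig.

r_n = n²a₀/Z = 6² × 0.529 / 1
    = 36 × 0.529 / 1 = 19.0 Å

19.0 Å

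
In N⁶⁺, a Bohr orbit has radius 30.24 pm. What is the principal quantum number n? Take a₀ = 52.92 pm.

r_n = n²a₀/Z ⇒ n² = rZ/a₀ = 30.24 × 7 / 52.92 ≈ 4.00
n = 2

2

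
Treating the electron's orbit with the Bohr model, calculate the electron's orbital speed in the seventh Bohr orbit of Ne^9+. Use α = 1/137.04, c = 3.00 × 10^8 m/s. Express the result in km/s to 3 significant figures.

v_n = Zαc/n = 10 × 0.00730 × 3.00 × 10^8 / 7
    = 3130 km/s

3130 km/s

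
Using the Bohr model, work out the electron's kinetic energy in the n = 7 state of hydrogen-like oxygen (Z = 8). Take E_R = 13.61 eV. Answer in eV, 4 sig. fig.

For a Coulomb orbit the virial theorem gives K = −E_n.
E_n = −E_R·Z²/n², so K = E_R·Z²/n² = 13.61 × 8²/7² = 17.78 eV

17.78 eV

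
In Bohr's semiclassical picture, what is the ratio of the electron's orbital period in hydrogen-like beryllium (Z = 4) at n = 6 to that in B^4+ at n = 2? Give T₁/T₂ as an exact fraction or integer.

675/16

T ∝ Z^-2 · n^3
T₁/T₂ = (4/5)^-2 · (6/2)^3 = 675/16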